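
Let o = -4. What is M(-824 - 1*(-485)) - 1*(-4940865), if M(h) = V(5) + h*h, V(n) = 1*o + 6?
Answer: 5055788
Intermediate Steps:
V(n) = 2 (V(n) = 1*(-4) + 6 = -4 + 6 = 2)
M(h) = 2 + h² (M(h) = 2 + h*h = 2 + h²)
M(-824 - 1*(-485)) - 1*(-4940865) = (2 + (-824 - 1*(-485))²) - 1*(-4940865) = (2 + (-824 + 485)²) + 4940865 = (2 + (-339)²) + 4940865 = (2 + 114921) + 4940865 = 114923 + 4940865 = 5055788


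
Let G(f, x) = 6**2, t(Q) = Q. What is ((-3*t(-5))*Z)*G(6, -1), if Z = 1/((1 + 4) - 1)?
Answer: 135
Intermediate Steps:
G(f, x) = 36
Z = 1/4 (Z = 1/(5 - 1) = 1/4 ≈ 0.25000)
((-3*t(-5))*Z)*G(6, -1) = (-3*(-5)*(1/4))*36 = (15*(1/4))*36 = (15/4)*36 = 135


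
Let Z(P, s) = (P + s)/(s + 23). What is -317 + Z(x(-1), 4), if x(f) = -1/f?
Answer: -8554/27 ≈ -316.81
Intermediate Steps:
Z(P, s) = (P + s)/(23 + s)
-317 + Z(x(-1), 4) = -317 + (-1/(-1) + 4)/(23 + 4) = -317 + (-1*(-1) + 4)/27 = -317 + (1 + 4)/27 = -317 + (1/27)*5 = -317 + 5/27 = -8554/27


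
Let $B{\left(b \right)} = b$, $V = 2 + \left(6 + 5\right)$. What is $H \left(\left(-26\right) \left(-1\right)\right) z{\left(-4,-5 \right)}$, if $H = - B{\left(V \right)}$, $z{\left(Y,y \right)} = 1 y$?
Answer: $1690$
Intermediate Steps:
$V = 13$ ($V = 2 + 11 = 13$)
$z{\left(Y,y \right)} = y$
$H = -13$ ($H = \left(-1\right) 13 = -13$)
$H \left(\left(-26\right) \left(-1\right)\right) z{\left(-4,-5 \right)} = - 13 \left(\left(-26\right) \left(-1\right)\right) \left(-5\right) = \left(-13\right) 26 \left(-5\right) = \left(-338\right) \left(-5\right) = 1690$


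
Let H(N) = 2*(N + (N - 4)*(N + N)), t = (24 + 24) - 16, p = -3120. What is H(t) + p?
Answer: 528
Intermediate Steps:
t = 32 (t = 48 - 16 = 32)
H(N) = 2*N + 4*N*(-4 + N) (H(N) = 2*(N + (-4 + N)*(2*N)) = 2*(N + 2*N*(-4 + N)) = 2*N + 4*N*(-4 + N))
H(t) + p = 2*32*(-7 + 2*32) - 3120 = 2*32*(-7 + 64) - 3120 = 2*32*57 - 3120 = 3648 - 3120 = 528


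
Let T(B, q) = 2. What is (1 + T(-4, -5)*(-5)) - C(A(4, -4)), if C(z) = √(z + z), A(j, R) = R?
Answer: -9 - 2*I*√2 ≈ -9.0 - 2.8284*I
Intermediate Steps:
C(z) = √2*√z (C(z) = √(2*z) = √2*√z)
(1 + T(-4, -5)*(-5)) - C(A(4, -4)) = (1 + 2*(-5)) - √2*√(-4) = (1 - 10) - √2*2*I = -9 - 2*I*√2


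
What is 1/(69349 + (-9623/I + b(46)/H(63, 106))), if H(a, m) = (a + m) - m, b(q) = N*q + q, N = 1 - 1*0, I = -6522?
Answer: 136962/9498579829 ≈ 1.4419e-5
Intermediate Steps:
N = 1 (N = 1 + 0 = 1)
b(q) = 2*q (b(q) = 1*q + q = q + q = 2*q)
H(a, m) = a
1/(69349 + (-9623/I + b(46)/H(63, 106))) = 1/(69349 + (-9623/(-6522) + (2*46)/63)) = 1/(69349 + (-9623*(-1/6522) + 92*(1/63))) = 1/(69349 + (9623/6522 + 92/63)) = 1/(69349 + 402091/136962) = 1/(9498579829/136962) = 136962/9498579829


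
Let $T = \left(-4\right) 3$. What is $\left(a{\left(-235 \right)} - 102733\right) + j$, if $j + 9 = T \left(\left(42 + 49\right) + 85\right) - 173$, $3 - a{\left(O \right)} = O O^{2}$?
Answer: $12872851$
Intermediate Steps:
$a{\left(O \right)} = 3 - O^{3}$ ($a{\left(O \right)} = 3 - O O^{2} = 3 - O^{3}$)
$T = -12$
$j = -2294$ ($j = -9 - \left(173 + 12 \left(\left(42 + 49\right) + 85\right)\right) = -9 - \left(173 + 12 \left(91 + 85\right)\right) = -9 - 2285 = -2294$)
$\left(a{\left(-235 \right)} - 102733\right) + j = \left(\left(3 - \left(-235\right)^{3}\right) - 102733\right) - 2294 = \left(\left(3 - -12977875\right) - 102733\right) - 2294 = \left(\left(3 + 12977875\right) - 102733\right) - 2294 = \left(12977878 - 102733\right) - 2294 = 12875145 - 2294 = 12872851$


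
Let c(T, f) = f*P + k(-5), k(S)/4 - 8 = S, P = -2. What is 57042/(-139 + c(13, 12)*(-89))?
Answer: 57042/929 ≈ 61.401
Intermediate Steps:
k(S) = 32 + 4*S
c(T, f) = 12 - 2*f (c(T, f) = f*(-2) + (32 + 4*(-5)) = -2*f + (32 - 20) = -2*f + 12 = 12 - 2*f)
57042/(-139 + c(13, 12)*(-89)) = 57042/(-139 + (12 - 2*12)*(-89)) = 57042/(-139 + (12 - 24)*(-89)) = 57042/(-139 - 12*(-89)) = 57042/(-139 + 1068) = 57042/929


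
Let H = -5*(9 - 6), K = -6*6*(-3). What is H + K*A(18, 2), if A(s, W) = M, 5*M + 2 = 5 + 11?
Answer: 1437/5 ≈ 287.40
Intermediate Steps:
M = 14/5 (M = -⅖ + (5 + 11)/5 = -⅖ + (⅕)*16 = -⅖ + 16/5 = 14/5 ≈ 2.8000)
K = 108 (K = -36*(-3) = 108)
A(s, W) = 14/5
H = -15 (H = -5*3 = -15)
H + K*A(18, 2) = -15 + 108*(14/5) = -15 + 1512/5 = 1437/5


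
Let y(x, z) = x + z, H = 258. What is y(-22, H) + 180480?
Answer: 180716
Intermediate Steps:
y(-22, H) + 180480 = (-22 + 258) + 180480 = 236 + 180480 = 180716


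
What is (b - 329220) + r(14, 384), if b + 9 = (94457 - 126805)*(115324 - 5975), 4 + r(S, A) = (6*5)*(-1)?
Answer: -3537550715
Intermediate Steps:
r(S, A) = -34 (r(S, A) = -4 + (6*5)*(-1) = -4 + 30*(-1) = -4 - 30 = -34)
b = -3537221461 (b = -9 + (94457 - 126805)*(115324 - 5975) = -9 - 32348*109349 = -9 - 3537221452 = -3537221461)
(b - 329220) + r(14, 384) = (-3537221461 - 329220) - 34 = -3537550681 - 34 = -3537550715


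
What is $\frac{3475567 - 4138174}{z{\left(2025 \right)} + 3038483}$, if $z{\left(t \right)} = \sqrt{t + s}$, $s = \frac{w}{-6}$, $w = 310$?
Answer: $- \frac{6039960315543}{27697136817947} + \frac{2650428 \sqrt{1110}}{27697136817947} \approx -0.21807$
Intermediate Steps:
$s = - \frac{155}{3}$ ($s = \frac{310}{-6} = 310 \left(- \frac{1}{6}\right) = - \frac{155}{3} \approx -51.667$)
$z{\left(t \right)} = \sqrt{- \frac{155}{3} + t}$ ($z{\left(t \right)} = \sqrt{t - \frac{155}{3}} = \sqrt{- \frac{155}{3} + t}$)
$\frac{3475567 - 4138174}{z{\left(2025 \right)} + 3038483} = \frac{3475567 - 4138174}{\frac{\sqrt{-465 + 9 \cdot 2025}}{3} + 3038483} = - \frac{662607}{\frac{\sqrt{-465 + 18225}}{3} + 3038483} = - \frac{662607}{\frac{\sqrt{17760}}{3} + 3038483} = - \frac{662607}{\frac{4 \sqrt{1110}}{3} + 3038483} = - \frac{662607}{3038483 + \frac{4 \sqrt{1110}}{3}}$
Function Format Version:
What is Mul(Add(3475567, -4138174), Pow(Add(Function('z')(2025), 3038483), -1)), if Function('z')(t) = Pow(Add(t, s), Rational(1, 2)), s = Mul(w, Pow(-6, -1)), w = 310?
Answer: Add(Rational(-6039960315543, 27697136817947), Mul(Rational(2650428, 27697136817947), Pow(1110, Rational(1, 2)))) ≈ -0.21807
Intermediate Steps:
s = Rational(-155, 3) (s = Mul(310, Pow(-6, -1)) = Mul(310, Rational(-1, 6)) = Rational(-155, 3) ≈ -51.667)
Function('z')(t) = Pow(Add(Rational(-155, 3), t), Rational(1, 2)) (Function('z')(t) = Pow(Add(t, Rational(-155, 3)), Rational(1, 2)) = Pow(Add(Rational(-155, 3), t), Rational(1, 2)))
Mul(Add(3475567, -4138174), Pow(Add(Function('z')(2025), 3038483), -1)) = Mul(Add(3475567, -4138174), Pow(Add(Mul(Rational(1, 3), Pow(Add(-465, Mul(9, 2025)), Rational(1, 2))), 3038483), -1)) = Mul(-662607, Pow(Add(Mul(Rational(1, 3), Pow(Add(-465, 18225), Rational(1, 2))), 3038483), -1)) = Mul(-662607, Pow(Add(Mul(Rational(1, 3), Pow(17760, Rational(1, 2))), 3038483), -1)) = Mul(-662607, Pow(Add(Mul(Rational(1, 3), Mul(4, Pow(1110, Rational(1, 2)))), 3038483), -1)) = Mul(-662607, Pow(Add(Mul(Rational(4, 3), Pow(1110, Rational(1, 2))), 3038483), -1)) = Mul(-662607, Pow(Add(3038483, Mul(Rational(4, 3), Pow(1110, Rational(1, 2)))), -1))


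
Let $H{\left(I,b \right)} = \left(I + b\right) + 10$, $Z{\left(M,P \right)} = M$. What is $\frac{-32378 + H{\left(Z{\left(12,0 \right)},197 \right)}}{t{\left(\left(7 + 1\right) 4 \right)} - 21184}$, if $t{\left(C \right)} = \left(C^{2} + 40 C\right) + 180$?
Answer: $\frac{32159}{18700} \approx 1.7197$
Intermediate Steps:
$H{\left(I,b \right)} = 10 + I + b$
$t{\left(C \right)} = 180 + C^{2} + 40 C$
$\frac{-32378 + H{\left(Z{\left(12,0 \right)},197 \right)}}{t{\left(\left(7 + 1\right) 4 \right)} - 21184} = \frac{-32378 + \left(10 + 12 + 197\right)}{\left(180 + \left(\left(7 + 1\right) 4\right)^{2} + 40 \left(7 + 1\right) 4\right) - 21184} = \frac{-32378 + 219}{\left(180 + \left(8 \cdot 4\right)^{2} + 40 \cdot 8 \cdot 4\right) - 21184} = - \frac{32159}{\left(180 + 32^{2} + 40 \cdot 32\right) - 21184} = - \frac{32159}{\left(180 + 1024 + 1280\right) - 21184} = - \frac{32159}{2484 - 21184} = - \frac{32159}{-18700} = \left(-32159\right) \left(- \frac{1}{18700}\right) = \frac{32159}{18700}$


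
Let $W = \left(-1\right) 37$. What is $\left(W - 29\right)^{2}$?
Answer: $4356$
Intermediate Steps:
$W = -37$
$\left(W - 29\right)^{2} = \left(-37 - 29\right)^{2} = \left(-66\right)^{2} = 4356$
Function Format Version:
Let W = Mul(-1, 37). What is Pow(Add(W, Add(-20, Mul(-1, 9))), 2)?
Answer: 4356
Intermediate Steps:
W = -37
Pow(Add(W, Add(-20, Mul(-1, 9))), 2) = Pow(Add(-37, Add(-20, Mul(-1, 9))), 2) = Pow(Add(-37, Add(-20, -9)), 2) = Pow(Add(-37, -29), 2) = Pow(-66, 2) = 4356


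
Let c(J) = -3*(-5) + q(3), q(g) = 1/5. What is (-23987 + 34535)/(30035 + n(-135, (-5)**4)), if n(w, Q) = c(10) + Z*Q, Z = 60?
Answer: 52740/337751 ≈ 0.15615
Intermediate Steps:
q(g) = 1/5
c(J) = 76/5 (c(J) = -3*(-5) + 1/5 = 15 + 1/5 = 76/5)
n(w, Q) = 76/5 + 60*Q
(-23987 + 34535)/(30035 + n(-135, (-5)**4)) = (-23987 + 34535)/(30035 + (76/5 + 60*(-5)**4)) = 10548/(30035 + (76/5 + 60*625)) = 10548/(30035 + (76/5 + 37500)) = 10548/(30035 + 187576/5) = 10548/(337751/5) = 10548*(5/337751) = 52740/337751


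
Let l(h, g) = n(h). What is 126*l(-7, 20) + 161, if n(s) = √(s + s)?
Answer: 161 + 126*I*√14 ≈ 161.0 + 471.45*I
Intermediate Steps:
n(s) = √2*√s (n(s) = √(2*s) = √2*√s)
l(h, g) = √2*√h
126*l(-7, 20) + 161 = 126*(√2*√(-7)) + 161 = 126*(√2*(I*√7)) + 161 = 126*(I*√14) + 161 = 126*I*√14 + 161 = 161 + 126*I*√14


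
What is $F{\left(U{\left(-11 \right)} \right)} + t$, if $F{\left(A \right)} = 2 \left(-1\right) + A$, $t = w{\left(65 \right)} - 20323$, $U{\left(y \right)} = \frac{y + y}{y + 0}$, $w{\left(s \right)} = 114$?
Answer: $-20209$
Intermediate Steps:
$U{\left(y \right)} = 2$ ($U{\left(y \right)} = \frac{2 y}{y} = 2$)
$t = -20209$ ($t = 114 - 20323 = -20209$)
$F{\left(A \right)} = -2 + A$
$F{\left(U{\left(-11 \right)} \right)} + t = \left(-2 + 2\right) - 20209 = 0 - 20209 = -20209$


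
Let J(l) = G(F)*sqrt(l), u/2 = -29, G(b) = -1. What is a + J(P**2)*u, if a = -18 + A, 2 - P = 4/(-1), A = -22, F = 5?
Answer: 308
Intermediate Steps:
u = -58 (u = 2*(-29) = -58)
P = 6 (P = 2 - 4/(-1) = 2 - 4*(-1) = 2 - 1*(-4) = 2 + 4 = 6)
J(l) = -sqrt(l)
a = -40 (a = -18 - 22 = -40)
a + J(P**2)*u = -40 - sqrt(6**2)*(-58) = -40 - sqrt(36)*(-58) = -40 - 1*6*(-58) = -40 - 6*(-58) = -40 + 348 = 308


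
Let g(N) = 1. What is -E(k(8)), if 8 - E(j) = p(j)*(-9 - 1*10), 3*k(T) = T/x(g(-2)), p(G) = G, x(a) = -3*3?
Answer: -64/27 ≈ -2.3704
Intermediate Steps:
x(a) = -9
k(T) = -T/27 (k(T) = (T/(-9))/3 = (T*(-⅑))/3 = (-T/9)/3 = -T/27)
E(j) = 8 + 19*j (E(j) = 8 - j*(-9 - 1*10) = 8 - j*(-9 - 10) = 8 - j*(-19) = 8 - (-19)*j = 8 + 19*j)
-E(k(8)) = -(8 + 19*(-1/27*8)) = -(8 + 19*(-8/27)) = -(8 - 152/27) = -1*64/27 = -64/27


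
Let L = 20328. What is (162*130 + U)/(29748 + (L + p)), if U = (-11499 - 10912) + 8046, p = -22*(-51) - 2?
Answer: 6695/51196 ≈ 0.13077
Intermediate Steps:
p = 1120 (p = 1122 - 2 = 1120)
U = -14365 (U = -22411 + 8046 = -14365)
(162*130 + U)/(29748 + (L + p)) = (162*130 - 14365)/(29748 + (20328 + 1120)) = (21060 - 14365)/(29748 + 21448) = 6695/51196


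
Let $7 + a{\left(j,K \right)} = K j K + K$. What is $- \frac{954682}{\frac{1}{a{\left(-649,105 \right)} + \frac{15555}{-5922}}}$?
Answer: $\frac{6742072107217103}{987} \approx 6.8309 \cdot 10^{12}$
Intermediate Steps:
$a{\left(j,K \right)} = -7 + K + j K^{2}$ ($a{\left(j,K \right)} = -7 + \left(K j K + K\right) = -7 + \left(j K^{2} + K\right) = -7 + \left(K + j K^{2}\right) = -7 + K + j K^{2}$)
$- \frac{954682}{\frac{1}{a{\left(-649,105 \right)} + \frac{15555}{-5922}}} = - \frac{954682}{\frac{1}{\left(-7 + 105 - 649 \cdot 105^{2}\right) + \frac{15555}{-5922}}} = - \frac{954682}{\frac{1}{\left(-7 + 105 - 7155225\right) + 15555 \left(- \frac{1}{5922}\right)}} = - \frac{954682}{\frac{1}{\left(-7 + 105 - 7155225\right) - \frac{5185}{1974}}} = - \frac{954682}{\frac{1}{-7155127 - \frac{5185}{1974}}} = - \frac{954682}{\frac{1}{- \frac{14124225883}{1974}}} = - \frac{954682}{- \frac{1974}{14124225883}} = \left(-954682\right) \left(- \frac{14124225883}{1974}\right) = \frac{6742072107217103}{987}$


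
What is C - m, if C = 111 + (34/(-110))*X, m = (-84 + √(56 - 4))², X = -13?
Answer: -384614/55 + 336*√13 ≈ -5781.5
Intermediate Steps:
m = (-84 + 2*√13)² (m = (-84 + √52)² = (-84 + 2*√13)² ≈ 5896.5)
C = 6326/55 (C = 111 + (34/(-110))*(-13) = 111 + (34*(-1/110))*(-13) = 111 - 17/55*(-13) = 111 + 221/55 = 6326/55 ≈ 115.02)
C - m = 6326/55 - (7108 - 336*√13) = 6326/55 + (-7108 + 336*√13) = -384614/55 + 336*√13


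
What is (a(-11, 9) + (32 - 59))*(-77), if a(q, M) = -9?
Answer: 2772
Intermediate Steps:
(a(-11, 9) + (32 - 59))*(-77) = (-9 + (32 - 59))*(-77) = (-9 - 27)*(-77) = -36*(-77) = 2772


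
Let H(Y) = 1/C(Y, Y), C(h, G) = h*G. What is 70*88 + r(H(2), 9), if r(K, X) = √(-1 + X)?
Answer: 6160 + 2*√2 ≈ 6162.8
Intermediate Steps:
C(h, G) = G*h
H(Y) = Y⁻² (H(Y) = 1/(Y*Y) = 1/(Y²) = Y⁻²)
70*88 + r(H(2), 9) = 70*88 + √(-1 + 9) = 6160 + √8 = 6160 + 2*√2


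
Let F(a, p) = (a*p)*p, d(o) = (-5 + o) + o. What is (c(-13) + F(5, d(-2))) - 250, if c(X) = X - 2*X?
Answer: 168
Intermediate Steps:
d(o) = -5 + 2*o
F(a, p) = a*p²
c(X) = -X
(c(-13) + F(5, d(-2))) - 250 = (-1*(-13) + 5*(-5 + 2*(-2))²) - 250 = (13 + 5*(-5 - 4)²) - 250 = (13 + 5*(-9)²) - 250 = (13 + 5*81) - 250 = (13 + 405) - 250 = 418 - 250 = 168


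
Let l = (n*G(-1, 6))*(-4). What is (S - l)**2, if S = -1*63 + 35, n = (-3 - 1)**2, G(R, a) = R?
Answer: 8464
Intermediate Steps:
n = 16 (n = (-4)**2 = 16)
S = -28 (S = -63 + 35 = -28)
l = 64 (l = (16*(-1))*(-4) = -16*(-4) = 64)
(S - l)**2 = (-28 - 1*64)**2 = (-28 - 64)**2 = (-92)**2 = 8464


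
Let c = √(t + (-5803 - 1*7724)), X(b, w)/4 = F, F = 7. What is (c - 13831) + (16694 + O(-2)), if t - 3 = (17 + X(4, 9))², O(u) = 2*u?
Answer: 2859 + I*√11499 ≈ 2859.0 + 107.23*I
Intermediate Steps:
X(b, w) = 28 (X(b, w) = 4*7 = 28)
t = 2028 (t = 3 + (17 + 28)² = 3 + 45² = 3 + 2025 = 2028)
c = I*√11499 (c = √(2028 + (-5803 - 1*7724)) = √(2028 + (-5803 - 7724)) = √(2028 - 13527) = √(-11499) = I*√11499 ≈ 107.23*I)
(c - 13831) + (16694 + O(-2)) = (I*√11499 - 13831) + (16694 + 2*(-2)) = (-13831 + I*√11499) + (16694 - 4) = (-13831 + I*√11499) + 16690 = 2859 + I*√11499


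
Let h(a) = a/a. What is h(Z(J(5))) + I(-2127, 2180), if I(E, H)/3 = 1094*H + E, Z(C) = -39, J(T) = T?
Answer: 7148380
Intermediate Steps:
I(E, H) = 3*E + 3282*H (I(E, H) = 3*(1094*H + E) = 3*(E + 1094*H) = 3*E + 3282*H)
h(a) = 1
h(Z(J(5))) + I(-2127, 2180) = 1 + (3*(-2127) + 3282*2180) = 1 + (-6381 + 7154760) = 1 + 7148379 = 7148380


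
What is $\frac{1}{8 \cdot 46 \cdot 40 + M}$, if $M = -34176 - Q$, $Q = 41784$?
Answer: $- \frac{1}{61240} \approx -1.6329 \cdot 10^{-5}$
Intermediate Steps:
$M = -75960$ ($M = -34176 - 41784 = -75960$)
$\frac{1}{8 \cdot 46 \cdot 40 + M} = \frac{1}{8 \cdot 46 \cdot 40 - 75960} = \frac{1}{368 \cdot 40 - 75960} = \frac{1}{14720 - 75960} = \frac{1}{-61240} = - \frac{1}{61240}$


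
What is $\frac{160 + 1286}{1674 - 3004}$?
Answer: $- \frac{723}{665} \approx -1.0872$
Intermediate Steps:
$\frac{160 + 1286}{1674 - 3004} = \frac{1446}{-1330} = 1446 \left(- \frac{1}{1330}\right) = - \frac{723}{665}$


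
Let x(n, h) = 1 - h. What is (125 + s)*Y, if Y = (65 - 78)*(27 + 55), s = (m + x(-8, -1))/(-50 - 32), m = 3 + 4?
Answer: -133133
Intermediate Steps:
m = 7
s = -9/82 (s = (7 + (1 - 1*(-1)))/(-50 - 32) = (7 + (1 + 1))/(-82) = (7 + 2)*(-1/82) = 9*(-1/82) = -9/82 ≈ -0.10976)
Y = -1066 (Y = -13*82 = -1066)
(125 + s)*Y = (125 - 9/82)*(-1066) = (10241/82)*(-1066) = -133133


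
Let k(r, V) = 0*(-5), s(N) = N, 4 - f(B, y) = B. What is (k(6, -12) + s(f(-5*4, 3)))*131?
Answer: 3144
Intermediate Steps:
f(B, y) = 4 - B
k(r, V) = 0
(k(6, -12) + s(f(-5*4, 3)))*131 = (0 + (4 - (-5)*4))*131 = (0 + (4 - 1*(-20)))*131 = (0 + (4 + 20))*131 = (0 + 24)*131 = 24*131 = 3144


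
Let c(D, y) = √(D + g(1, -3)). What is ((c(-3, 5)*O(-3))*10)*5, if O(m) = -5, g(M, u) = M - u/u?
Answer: -250*I*√3 ≈ -433.01*I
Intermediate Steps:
g(M, u) = -1 + M (g(M, u) = M - 1*1 = M - 1 = -1 + M)
c(D, y) = √D (c(D, y) = √(D + (-1 + 1)) = √(D + 0) = √D)
((c(-3, 5)*O(-3))*10)*5 = ((√(-3)*(-5))*10)*5 = (((I*√3)*(-5))*10)*5 = (-5*I*√3*10)*5 = -50*I*√3*5 = -250*I*√3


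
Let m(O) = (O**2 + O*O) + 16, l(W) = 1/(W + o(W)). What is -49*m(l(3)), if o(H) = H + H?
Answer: -63602/81 ≈ -785.21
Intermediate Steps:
o(H) = 2*H
l(W) = 1/(3*W) (l(W) = 1/(W + 2*W) = 1/(3*W))
m(O) = 16 + 2*O**2 (m(O) = (O**2 + O**2) + 16 = 2*O**2 + 16 = 16 + 2*O**2)
-49*m(l(3)) = -49*(16 + 2*((1/3)/3)**2) = -49*(16 + 2*((1/3)*(1/3))**2) = -49*(16 + 2*(1/9)**2) = -49*(16 + 2*(1/81)) = -49*(16 + 2/81) = -49*1298/81 = -63602/81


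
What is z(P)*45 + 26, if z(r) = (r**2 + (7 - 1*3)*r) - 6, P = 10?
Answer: 6056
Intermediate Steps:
z(r) = -6 + r**2 + 4*r (z(r) = (r**2 + (7 - 3)*r) - 6 = (r**2 + 4*r) - 6 = -6 + r**2 + 4*r)
z(P)*45 + 26 = (-6 + 10**2 + 4*10)*45 + 26 = (-6 + 100 + 40)*45 + 26 = 134*45 + 26 = 6030 + 26 = 6056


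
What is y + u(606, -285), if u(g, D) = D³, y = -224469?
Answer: -23373594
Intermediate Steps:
y + u(606, -285) = -224469 + (-285)³ = -224469 - 23149125 = -23373594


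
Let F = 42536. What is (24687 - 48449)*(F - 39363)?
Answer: -75396826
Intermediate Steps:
(24687 - 48449)*(F - 39363) = (24687 - 48449)*(42536 - 39363) = -23762*3173 = -75396826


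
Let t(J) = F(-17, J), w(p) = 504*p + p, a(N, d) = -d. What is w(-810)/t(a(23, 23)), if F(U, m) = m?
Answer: 409050/23 ≈ 17785.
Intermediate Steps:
w(p) = 505*p
t(J) = J
w(-810)/t(a(23, 23)) = (505*(-810))/((-1*23)) = -409050/(-23) = -409050*(-1/23) = 409050/23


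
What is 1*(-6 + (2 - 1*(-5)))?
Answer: 1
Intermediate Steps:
1*(-6 + (2 - 1*(-5))) = 1*(-6 + (2 + 5)) = 1*(-6 + 7) = 1*1 = 1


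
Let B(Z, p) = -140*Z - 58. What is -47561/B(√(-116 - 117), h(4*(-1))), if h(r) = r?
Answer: 1379269/2285082 - 1664635*I*√233/1142541 ≈ 0.6036 - 22.24*I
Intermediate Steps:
B(Z, p) = -58 - 140*Z
-47561/B(√(-116 - 117), h(4*(-1))) = -47561/(-58 - 140*√(-116 - 117)) = -47561/(-58 - 140*I*√233)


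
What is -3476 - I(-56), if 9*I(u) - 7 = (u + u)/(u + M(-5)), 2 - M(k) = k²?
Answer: -2472101/711 ≈ -3476.9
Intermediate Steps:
M(k) = 2 - k²
I(u) = 7/9 + 2*u/(9*(-23 + u)) (I(u) = 7/9 + ((u + u)/(u + (2 - 1*(-5)²)))/9 = 7/9 + ((2*u)/(u + (2 - 1*25)))/9 = 7/9 + ((2*u)/(u + (2 - 25)))/9 = 7/9 + ((2*u)/(u - 23))/9 = 7/9 + ((2*u)/(-23 + u))/9 = 7/9 + (2*u/(-23 + u))/9 = 7/9 + 2*u/(9*(-23 + u)))
-3476 - I(-56) = -3476 - (-161/9 - 56)/(-23 - 56) = -3476 - (-665)/((-79)*9) = -3476 - (-1)*(-665)/(79*9) = -3476 - 1*665/711 = -3476 - 665/711 = -2472101/711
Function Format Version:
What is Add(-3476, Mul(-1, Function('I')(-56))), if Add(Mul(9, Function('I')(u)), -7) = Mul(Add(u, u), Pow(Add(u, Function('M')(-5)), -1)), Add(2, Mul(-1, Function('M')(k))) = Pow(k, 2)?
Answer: Rational(-2472101, 711) ≈ -3476.9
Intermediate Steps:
Function('M')(k) = Add(2, Mul(-1, Pow(k, 2)))
Function('I')(u) = Add(Rational(7, 9), Mul(Rational(2, 9), u, Pow(Add(-23, u), -1))) (Function('I')(u) = Add(Rational(7, 9), Mul(Rational(1, 9), Mul(Add(u, u), Pow(Add(u, Add(2, Mul(-1, Pow(-5, 2)))), -1)))) = Add(Rational(7, 9), Mul(Rational(1, 9), Mul(Mul(2, u), Pow(Add(u, Add(2, Mul(-1, 25))), -1)))) = Add(Rational(7, 9), Mul(Rational(1, 9), Mul(Mul(2, u), Pow(Add(u, Add(2, -25)), -1)))) = Add(Rational(7, 9), Mul(Rational(1, 9), Mul(Mul(2, u), Pow(Add(u, -23), -1)))) = Add(Rational(7, 9), Mul(Rational(1, 9), Mul(Mul(2, u), Pow(Add(-23, u), -1)))) = Add(Rational(7, 9), Mul(Rational(1, 9), Mul(2, u, Pow(Add(-23, u), -1)))) = Add(Rational(7, 9), Mul(Rational(2, 9), u, Pow(Add(-23, u), -1))))
Add(-3476, Mul(-1, Function('I')(-56))) = Add(-3476, Mul(-1, Mul(Pow(Add(-23, -56), -1), Add(Rational(-161, 9), -56)))) = Add(-3476, Mul(-1, Mul(Pow(-79, -1), Rational(-665, 9)))) = Add(-3476, Mul(-1, Mul(Rational(-1, 79), Rational(-665, 9)))) = Add(-3476, Mul(-1, Rational(665, 711))) = Add(-3476, Rational(-665, 711)) = Rational(-2472101, 711)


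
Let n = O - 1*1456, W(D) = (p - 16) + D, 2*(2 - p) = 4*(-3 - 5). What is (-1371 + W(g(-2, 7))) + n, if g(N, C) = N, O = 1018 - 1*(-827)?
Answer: -982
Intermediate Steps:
O = 1845 (O = 1018 + 827 = 1845)
p = 18 (p = 2 - 2*(-3 - 5) = 2 - 2*(-8) = 2 - 1/2*(-32) = 2 + 16 = 18)
W(D) = 2 + D (W(D) = (18 - 16) + D = 2 + D)
n = 389 (n = 1845 - 1*1456 = 1845 - 1456 = 389)
(-1371 + W(g(-2, 7))) + n = (-1371 + (2 - 2)) + 389 = (-1371 + 0) + 389 = -1371 + 389 = -982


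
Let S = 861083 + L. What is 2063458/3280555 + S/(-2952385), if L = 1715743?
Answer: -94451878844/387418454947 ≈ -0.24380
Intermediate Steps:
S = 2576826 (S = 861083 + 1715743 = 2576826)
2063458/3280555 + S/(-2952385) = 2063458/3280555 + 2576826/(-2952385) = 2063458*(1/3280555) + 2576826*(-1/2952385) = 2063458/3280555 - 2576826/2952385 = -94451878844/387418454947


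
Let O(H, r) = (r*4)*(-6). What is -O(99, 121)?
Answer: 2904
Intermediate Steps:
O(H, r) = -24*r (O(H, r) = (4*r)*(-6) = -24*r)
-O(99, 121) = -(-24)*121 = -1*(-2904) = 2904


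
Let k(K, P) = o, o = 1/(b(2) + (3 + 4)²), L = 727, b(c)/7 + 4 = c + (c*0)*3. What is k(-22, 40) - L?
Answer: -25444/35 ≈ -726.97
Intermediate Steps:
b(c) = -28 + 7*c (b(c) = -28 + 7*(c + (c*0)*3) = -28 + 7*(c + 0*3) = -28 + 7*(c + 0) = -28 + 7*c)
o = 1/35 (o = 1/((-28 + 7*2) + (3 + 4)²) = 1/((-28 + 14) + 7²) = 1/(-14 + 49) = 1/35 ≈ 0.028571)
k(K, P) = 1/35
k(-22, 40) - L = 1/35 - 1*727 = 1/35 - 727 = -25444/35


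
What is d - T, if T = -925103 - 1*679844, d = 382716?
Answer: 1987663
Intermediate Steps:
T = -1604947 (T = -925103 - 679844 = -1604947)
d - T = 382716 - 1*(-1604947) = 382716 + 1604947 = 1987663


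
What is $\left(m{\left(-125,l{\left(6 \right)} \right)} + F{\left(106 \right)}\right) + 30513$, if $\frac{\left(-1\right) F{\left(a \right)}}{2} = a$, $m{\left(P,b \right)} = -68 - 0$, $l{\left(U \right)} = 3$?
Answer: $30233$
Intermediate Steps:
$m{\left(P,b \right)} = -68$ ($m{\left(P,b \right)} = -68 + 0 = -68$)
$F{\left(a \right)} = - 2 a$
$\left(m{\left(-125,l{\left(6 \right)} \right)} + F{\left(106 \right)}\right) + 30513 = \left(-68 - 212\right) + 30513 = -280 + 30513 = 30233$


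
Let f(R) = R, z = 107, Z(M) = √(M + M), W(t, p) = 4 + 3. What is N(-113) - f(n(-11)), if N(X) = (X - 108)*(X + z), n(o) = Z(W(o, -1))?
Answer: 1326 - √14 ≈ 1322.3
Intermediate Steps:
W(t, p) = 7
Z(M) = √2*√M (Z(M) = √(2*M) = √2*√M)
n(o) = √14 (n(o) = √2*√7 = √14)
N(X) = (-108 + X)*(107 + X) (N(X) = (X - 108)*(X + 107) = (-108 + X)*(107 + X))
N(-113) - f(n(-11)) = (-11556 + (-113)² - 1*(-113)) - √14 = (-11556 + 12769 + 113) - √14 = 1326 - √14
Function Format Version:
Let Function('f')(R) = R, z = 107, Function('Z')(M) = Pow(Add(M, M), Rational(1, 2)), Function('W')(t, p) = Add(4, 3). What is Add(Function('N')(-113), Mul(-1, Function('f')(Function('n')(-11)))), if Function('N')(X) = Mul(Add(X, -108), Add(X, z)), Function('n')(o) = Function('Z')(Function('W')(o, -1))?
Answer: Add(1326, Mul(-1, Pow(14, Rational(1, 2)))) ≈ 1322.3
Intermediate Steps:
Function('W')(t, p) = 7
Function('Z')(M) = Mul(Pow(2, Rational(1, 2)), Pow(M, Rational(1, 2))) (Function('Z')(M) = Pow(Mul(2, M), Rational(1, 2)) = Mul(Pow(2, Rational(1, 2)), Pow(M, Rational(1, 2))))
Function('n')(o) = Pow(14, Rational(1, 2)) (Function('n')(o) = Mul(Pow(2, Rational(1, 2)), Pow(7, Rational(1, 2))) = Pow(14, Rational(1, 2)))
Function('N')(X) = Mul(Add(-108, X), Add(107, X)) (Function('N')(X) = Mul(Add(X, -108), Add(X, 107)) = Mul(Add(-108, X), Add(107, X)))
Add(Function('N')(-113), Mul(-1, Function('f')(Function('n')(-11)))) = Add(Add(-11556, Pow(-113, 2), Mul(-1, -113)), Mul(-1, Pow(14, Rational(1, 2)))) = Add(Add(-11556, 12769, 113), Mul(-1, Pow(14, Rational(1, 2)))) = Add(1326, Mul(-1, Pow(14, Rational(1, 2))))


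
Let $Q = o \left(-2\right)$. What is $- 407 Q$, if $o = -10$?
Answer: $-8140$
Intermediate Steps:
$Q = 20$ ($Q = \left(-10\right) \left(-2\right) = 20$)
$- 407 Q = \left(-407\right) 20 = -8140$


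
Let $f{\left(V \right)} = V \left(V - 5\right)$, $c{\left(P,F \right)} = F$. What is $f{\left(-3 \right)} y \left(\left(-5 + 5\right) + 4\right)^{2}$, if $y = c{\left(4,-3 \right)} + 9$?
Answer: $2304$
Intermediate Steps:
$y = 6$ ($y = -3 + 9 = 6$)
$f{\left(V \right)} = V \left(-5 + V\right)$
$f{\left(-3 \right)} y \left(\left(-5 + 5\right) + 4\right)^{2} = - 3 \left(-5 - 3\right) 6 \left(\left(-5 + 5\right) + 4\right)^{2} = \left(-3\right) \left(-8\right) 6 \left(0 + 4\right)^{2} = 24 \cdot 6 \cdot 4^{2} = 144 \cdot 16 = 2304$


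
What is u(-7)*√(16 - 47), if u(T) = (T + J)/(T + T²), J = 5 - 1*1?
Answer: -I*√31/14 ≈ -0.3977*I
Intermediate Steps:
J = 4 (J = 5 - 1 = 4)
u(T) = (4 + T)/(T + T²) (u(T) = (T + 4)/(T + T²) = (4 + T)/(T + T²))
u(-7)*√(16 - 47) = ((4 - 7)/((-7)*(1 - 7)))*√(16 - 47) = (-⅐*(-3)/(-6))*√(-31) = (-⅐*(-⅙)*(-3))*(I*√31) = -I*√31/14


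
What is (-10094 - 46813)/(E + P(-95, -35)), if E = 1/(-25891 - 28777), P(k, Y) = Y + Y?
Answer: 1036997292/1275587 ≈ 812.96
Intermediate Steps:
P(k, Y) = 2*Y
E = -1/54668 (E = 1/(-54668) = -1/54668 ≈ -1.8292e-5)
(-10094 - 46813)/(E + P(-95, -35)) = (-10094 - 46813)/(-1/54668 + 2*(-35)) = -56907/(-1/54668 - 70) = -56907/(-3826761/54668) = -56907*(-54668/3826761) = 1036997292/1275587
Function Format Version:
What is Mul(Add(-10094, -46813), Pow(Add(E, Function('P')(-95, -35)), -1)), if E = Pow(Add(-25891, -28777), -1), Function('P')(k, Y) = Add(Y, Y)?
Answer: Rational(1036997292, 1275587) ≈ 812.96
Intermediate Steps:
Function('P')(k, Y) = Mul(2, Y)
E = Rational(-1, 54668) (E = Pow(-54668, -1) = Rational(-1, 54668) ≈ -1.8292e-5)
Mul(Add(-10094, -46813), Pow(Add(E, Function('P')(-95, -35)), -1)) = Mul(Add(-10094, -46813), Pow(Add(Rational(-1, 54668), Mul(2, -35)), -1)) = Mul(-56907, Pow(Add(Rational(-1, 54668), -70), -1)) = Mul(-56907, Pow(Rational(-3826761, 54668), -1)) = Mul(-56907, Rational(-54668, 3826761)) = Rational(1036997292, 1275587)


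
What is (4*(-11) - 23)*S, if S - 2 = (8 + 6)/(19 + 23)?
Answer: -469/3 ≈ -156.33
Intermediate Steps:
S = 7/3 (S = 2 + (8 + 6)/(19 + 23) = 2 + 14/42 = 2 + 14*(1/42) = 2 + ⅓ = 7/3 ≈ 2.3333)
(4*(-11) - 23)*S = (4*(-11) - 23)*(7/3) = (-44 - 23)*(7/3) = -67*7/3 = -469/3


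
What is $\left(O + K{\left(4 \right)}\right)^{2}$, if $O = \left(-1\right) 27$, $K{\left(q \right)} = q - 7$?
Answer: $900$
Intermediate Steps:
$K{\left(q \right)} = -7 + q$ ($K{\left(q \right)} = q - 7 = -7 + q$)
$O = -27$
$\left(O + K{\left(4 \right)}\right)^{2} = \left(-27 + \left(-7 + 4\right)\right)^{2} = \left(-27 - 3\right)^{2} = \left(-30\right)^{2} = 900$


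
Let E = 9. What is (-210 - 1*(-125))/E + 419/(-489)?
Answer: -15112/1467 ≈ -10.301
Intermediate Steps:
(-210 - 1*(-125))/E + 419/(-489) = (-210 - 1*(-125))/9 + 419/(-489) = (-210 + 125)*(1/9) + 419*(-1/489) = -85*1/9 - 419/489 = -85/9 - 419/489 = -15112/1467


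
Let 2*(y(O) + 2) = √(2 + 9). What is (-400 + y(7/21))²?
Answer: (804 - √11)²/4 ≈ 1.6027e+5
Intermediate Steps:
y(O) = -2 + √11/2 (y(O) = -2 + √(2 + 9)/2 = -2 + √11/2)
(-400 + y(7/21))² = (-400 + (-2 + √11/2))² = (-402 + √11/2)²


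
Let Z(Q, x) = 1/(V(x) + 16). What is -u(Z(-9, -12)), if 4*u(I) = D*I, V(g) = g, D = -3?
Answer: 3/16 ≈ 0.18750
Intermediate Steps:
Z(Q, x) = 1/(16 + x) (Z(Q, x) = 1/(x + 16) = 1/(16 + x))
u(I) = -3*I/4 (u(I) = (-3*I)/4 = -3*I/4)
-u(Z(-9, -12)) = -(-3)/(4*(16 - 12)) = -(-3)/(4*4) = -1*(-3/16) = 3/16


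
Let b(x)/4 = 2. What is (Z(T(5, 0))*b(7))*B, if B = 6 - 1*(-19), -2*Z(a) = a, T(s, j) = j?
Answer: 0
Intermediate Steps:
Z(a) = -a/2
B = 25 (B = 6 + 19 = 25)
b(x) = 8 (b(x) = 4*2 = 8)
(Z(T(5, 0))*b(7))*B = (-1/2*0*8)*25 = (0*8)*25 = 0*25 = 0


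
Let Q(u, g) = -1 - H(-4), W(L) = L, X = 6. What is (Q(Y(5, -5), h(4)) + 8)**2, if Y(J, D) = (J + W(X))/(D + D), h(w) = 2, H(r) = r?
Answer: 121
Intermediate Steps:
Y(J, D) = (6 + J)/(2*D) (Y(J, D) = (J + 6)/(D + D) = (6 + J)/((2*D)) = (6 + J)*(1/(2*D)) = (6 + J)/(2*D))
Q(u, g) = 3 (Q(u, g) = -1 - 1*(-4) = -1 + 4 = 3)
(Q(Y(5, -5), h(4)) + 8)**2 = (3 + 8)**2 = 11**2 = 121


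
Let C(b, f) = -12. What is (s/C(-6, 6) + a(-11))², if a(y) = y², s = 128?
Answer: 109561/9 ≈ 12173.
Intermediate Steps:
(s/C(-6, 6) + a(-11))² = (128/(-12) + (-11)²)² = (128*(-1/12) + 121)² = (-32/3 + 121)² = (331/3)² = 109561/9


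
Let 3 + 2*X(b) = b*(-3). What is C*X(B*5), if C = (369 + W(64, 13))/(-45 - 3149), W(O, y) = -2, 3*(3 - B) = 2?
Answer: 6973/3194 ≈ 2.1832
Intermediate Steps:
B = 7/3 (B = 3 - ⅓*2 = 3 - ⅔ = 7/3 ≈ 2.3333)
X(b) = -3/2 - 3*b/2 (X(b) = -3/2 + (b*(-3))/2 = -3/2 + (-3*b)/2 = -3/2 - 3*b/2)
C = -367/3194 (C = (369 - 2)/(-45 - 3149) = 367/(-3194) = 367*(-1/3194) = -367/3194 ≈ -0.11490)
C*X(B*5) = -367*(-3/2 - 7*5/2)/3194 = -367*(-3/2 - 3/2*35/3)/3194 = -367*(-3/2 - 35/2)/3194 = -367/3194*(-19) = 6973/3194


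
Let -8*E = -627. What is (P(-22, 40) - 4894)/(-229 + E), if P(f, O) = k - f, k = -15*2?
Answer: 39216/1205 ≈ 32.544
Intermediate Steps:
E = 627/8 (E = -⅛*(-627) = 627/8 ≈ 78.375)
k = -30
P(f, O) = -30 - f
(P(-22, 40) - 4894)/(-229 + E) = ((-30 - 1*(-22)) - 4894)/(-229 + 627/8) = ((-30 + 22) - 4894)/(-1205/8) = (-8 - 4894)*(-8/1205) = -4902*(-8/1205) = 39216/1205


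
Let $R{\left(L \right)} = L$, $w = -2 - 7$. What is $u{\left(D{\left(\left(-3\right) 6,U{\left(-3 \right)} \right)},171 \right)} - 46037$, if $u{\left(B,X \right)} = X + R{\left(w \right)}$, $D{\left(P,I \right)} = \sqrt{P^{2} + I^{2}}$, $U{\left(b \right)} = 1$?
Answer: $-45875$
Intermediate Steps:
$w = -9$
$D{\left(P,I \right)} = \sqrt{I^{2} + P^{2}}$
$u{\left(B,X \right)} = -9 + X$ ($u{\left(B,X \right)} = X - 9 = -9 + X$)
$u{\left(D{\left(\left(-3\right) 6,U{\left(-3 \right)} \right)},171 \right)} - 46037 = \left(-9 + 171\right) - 46037 = 162 - 46037 = -45875$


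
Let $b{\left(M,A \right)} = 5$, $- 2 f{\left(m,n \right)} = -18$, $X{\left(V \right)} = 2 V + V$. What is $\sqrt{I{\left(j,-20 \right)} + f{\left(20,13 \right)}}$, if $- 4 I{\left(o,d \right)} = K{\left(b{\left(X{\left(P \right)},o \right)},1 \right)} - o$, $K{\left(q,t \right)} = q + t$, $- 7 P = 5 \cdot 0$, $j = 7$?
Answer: $\frac{\sqrt{37}}{2} \approx 3.0414$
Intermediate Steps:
$P = 0$ ($P = - \frac{5 \cdot 0}{7} = \left(- \frac{1}{7}\right) 0 = 0$)
$X{\left(V \right)} = 3 V$
$f{\left(m,n \right)} = 9$ ($f{\left(m,n \right)} = \left(- \frac{1}{2}\right) \left(-18\right) = 9$)
$I{\left(o,d \right)} = - \frac{3}{2} + \frac{o}{4}$ ($I{\left(o,d \right)} = - \frac{\left(5 + 1\right) - o}{4} = - \frac{6 - o}{4} = - \frac{3}{2} + \frac{o}{4}$)
$\sqrt{I{\left(j,-20 \right)} + f{\left(20,13 \right)}} = \sqrt{\left(- \frac{3}{2} + \frac{1}{4} \cdot 7\right) + 9} = \sqrt{\left(- \frac{3}{2} + \frac{7}{4}\right) + 9} = \sqrt{\frac{1}{4} + 9} = \sqrt{\frac{37}{4}} = \frac{\sqrt{37}}{2}$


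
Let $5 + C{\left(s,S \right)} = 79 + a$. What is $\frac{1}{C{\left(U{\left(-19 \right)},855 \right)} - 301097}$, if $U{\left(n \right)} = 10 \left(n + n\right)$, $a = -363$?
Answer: $- \frac{1}{301386} \approx -3.318 \cdot 10^{-6}$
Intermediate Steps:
$U{\left(n \right)} = 20 n$ ($U{\left(n \right)} = 10 \cdot 2 n = 20 n$)
$C{\left(s,S \right)} = -289$ ($C{\left(s,S \right)} = -5 + \left(79 - 363\right) = -5 - 284 = -289$)
$\frac{1}{C{\left(U{\left(-19 \right)},855 \right)} - 301097} = \frac{1}{-289 - 301097} = \frac{1}{-301386} = - \frac{1}{301386}$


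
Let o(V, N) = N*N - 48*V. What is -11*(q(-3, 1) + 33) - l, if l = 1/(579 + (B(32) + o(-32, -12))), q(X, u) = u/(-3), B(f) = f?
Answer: -2469701/6873 ≈ -359.33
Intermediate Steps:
q(X, u) = -u/3 (q(X, u) = u*(-1/3) = -u/3)
o(V, N) = N**2 - 48*V
l = 1/2291 (l = 1/(579 + (32 + ((-12)**2 - 48*(-32)))) = 1/(579 + (32 + (144 + 1536))) = 1/(579 + (32 + 1680)) = 1/(579 + 1712) = 1/2291 ≈ 0.00043649)
-11*(q(-3, 1) + 33) - l = -11*(-1/3*1 + 33) - 1*1/2291 = -11*(-1/3 + 33) - 1/2291 = -11*98/3 - 1/2291 = -1078/3 - 1/2291 = -2469701/6873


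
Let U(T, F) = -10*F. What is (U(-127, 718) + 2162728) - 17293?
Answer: 2138255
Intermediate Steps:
(U(-127, 718) + 2162728) - 17293 = (-10*718 + 2162728) - 17293 = (-7180 + 2162728) - 17293 = 2155548 - 17293 = 2138255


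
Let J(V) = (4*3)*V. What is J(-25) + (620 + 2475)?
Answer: 2795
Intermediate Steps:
J(V) = 12*V
J(-25) + (620 + 2475) = 12*(-25) + (620 + 2475) = -300 + 3095 = 2795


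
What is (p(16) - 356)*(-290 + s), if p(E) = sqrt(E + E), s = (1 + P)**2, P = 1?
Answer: 101816 - 1144*sqrt(2) ≈ 1.0020e+5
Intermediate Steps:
s = 4 (s = (1 + 1)**2 = 2**2 = 4)
p(E) = sqrt(2)*sqrt(E) (p(E) = sqrt(2*E) = sqrt(2)*sqrt(E))
(p(16) - 356)*(-290 + s) = (sqrt(2)*sqrt(16) - 356)*(-290 + 4) = (sqrt(2)*4 - 356)*(-286) = (4*sqrt(2) - 356)*(-286) = (-356 + 4*sqrt(2))*(-286) = 101816 - 1144*sqrt(2)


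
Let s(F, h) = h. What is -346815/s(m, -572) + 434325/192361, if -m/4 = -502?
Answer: 5150931855/8463884 ≈ 608.58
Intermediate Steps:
m = 2008 (m = -4*(-502) = 2008)
-346815/s(m, -572) + 434325/192361 = -346815/(-572) + 434325/192361 = -346815*(-1/572) + 434325*(1/192361) = 346815/572 + 434325/192361 = 5150931855/8463884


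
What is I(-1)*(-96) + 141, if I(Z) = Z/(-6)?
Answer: 125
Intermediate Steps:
I(Z) = -Z/6 (I(Z) = Z*(-⅙) = -Z/6)
I(-1)*(-96) + 141 = -⅙*(-1)*(-96) + 141 = (⅙)*(-96) + 141 = -16 + 141 = 125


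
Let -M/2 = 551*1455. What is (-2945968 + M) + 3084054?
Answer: -1465324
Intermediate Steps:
M = -1603410 (M = -1102*1455 = -2*801705 = -1603410)
(-2945968 + M) + 3084054 = (-2945968 - 1603410) + 3084054 = -4549378 + 3084054 = -1465324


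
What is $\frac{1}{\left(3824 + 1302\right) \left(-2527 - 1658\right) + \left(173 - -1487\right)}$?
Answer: $- \frac{1}{21450650} \approx -4.6619 \cdot 10^{-8}$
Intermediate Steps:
$\frac{1}{\left(3824 + 1302\right) \left(-2527 - 1658\right) + \left(173 - -1487\right)} = \frac{1}{5126 \left(-4185\right) + \left(173 + 1487\right)} = \frac{1}{-21452310 + 1660} = \frac{1}{-21450650} = - \frac{1}{21450650}$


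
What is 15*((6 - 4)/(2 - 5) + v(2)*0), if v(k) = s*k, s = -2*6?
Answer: -10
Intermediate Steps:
s = -12
v(k) = -12*k
15*((6 - 4)/(2 - 5) + v(2)*0) = 15*((6 - 4)/(2 - 5) - 12*2*0) = 15*(2/(-3) - 24*0) = 15*(2*(-⅓) + 0) = 15*(-⅔ + 0) = 15*(-⅔) = -10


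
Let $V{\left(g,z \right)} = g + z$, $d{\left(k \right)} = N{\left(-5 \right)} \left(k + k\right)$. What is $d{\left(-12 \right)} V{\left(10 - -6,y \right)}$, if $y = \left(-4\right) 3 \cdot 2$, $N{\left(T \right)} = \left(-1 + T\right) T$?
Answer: $5760$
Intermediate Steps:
$N{\left(T \right)} = T \left(-1 + T\right)$
$y = -24$ ($y = \left(-12\right) 2 = -24$)
$d{\left(k \right)} = 60 k$ ($d{\left(k \right)} = - 5 \left(-1 - 5\right) \left(k + k\right) = \left(-5\right) \left(-6\right) 2 k = 30 \cdot 2 k = 60 k$)
$d{\left(-12 \right)} V{\left(10 - -6,y \right)} = 60 \left(-12\right) \left(\left(10 - -6\right) - 24\right) = - 720 \left(\left(10 + 6\right) - 24\right) = - 720 \left(16 - 24\right) = \left(-720\right) \left(-8\right) = 5760$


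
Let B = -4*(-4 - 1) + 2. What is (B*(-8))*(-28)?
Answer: 4928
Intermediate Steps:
B = 22 (B = -4*(-5) + 2 = 20 + 2 = 22)
(B*(-8))*(-28) = (22*(-8))*(-28) = -176*(-28) = 4928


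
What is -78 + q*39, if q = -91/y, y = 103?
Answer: -11583/103 ≈ -112.46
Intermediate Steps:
q = -91/103 ≈ -0.88350
-78 + q*39 = -78 - 91/103*39 = -78 - 3549/103 = -11583/103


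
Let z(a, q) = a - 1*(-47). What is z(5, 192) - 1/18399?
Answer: 956747/18399 ≈ 52.000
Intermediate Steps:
z(a, q) = 47 + a (z(a, q) = a + 47 = 47 + a)
z(5, 192) - 1/18399 = (47 + 5) - 1/18399 = 52 - 1*1/18399 = 52 - 1/18399 = 956747/18399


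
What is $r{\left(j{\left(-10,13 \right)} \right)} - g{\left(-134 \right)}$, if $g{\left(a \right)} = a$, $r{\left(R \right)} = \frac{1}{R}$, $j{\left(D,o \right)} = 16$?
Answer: $\frac{2145}{16} \approx 134.06$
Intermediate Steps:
$r{\left(j{\left(-10,13 \right)} \right)} - g{\left(-134 \right)} = \frac{1}{16} - -134 = \frac{1}{16} + 134 = \frac{2145}{16}$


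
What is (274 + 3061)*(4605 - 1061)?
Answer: 11819240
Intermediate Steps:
(274 + 3061)*(4605 - 1061) = 3335*3544 = 11819240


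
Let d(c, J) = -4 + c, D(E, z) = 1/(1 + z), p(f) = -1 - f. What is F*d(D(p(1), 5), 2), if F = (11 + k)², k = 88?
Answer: -75141/2 ≈ -37571.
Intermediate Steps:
F = 9801 (F = (11 + 88)² = 99² = 9801)
F*d(D(p(1), 5), 2) = 9801*(-4 + 1/(1 + 5)) = 9801*(-4 + 1/6) = 9801*(-4 + ⅙) = 9801*(-23/6) = -75141/2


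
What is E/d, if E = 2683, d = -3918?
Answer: -2683/3918 ≈ -0.68479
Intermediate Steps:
E/d = 2683/(-3918) = 2683*(-1/3918) = -2683/3918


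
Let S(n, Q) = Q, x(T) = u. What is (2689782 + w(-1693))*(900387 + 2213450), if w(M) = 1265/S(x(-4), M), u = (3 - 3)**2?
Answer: 14179789875009257/1693 ≈ 8.3755e+12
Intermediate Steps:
u = 0 (u = 0**2 = 0)
x(T) = 0
w(M) = 1265/M
(2689782 + w(-1693))*(900387 + 2213450) = (2689782 + 1265/(-1693))*(900387 + 2213450) = (2689782 + 1265*(-1/1693))*3113837 = (2689782 - 1265/1693)*3113837 = (4553799661/1693)*3113837 = 14179789875009257/1693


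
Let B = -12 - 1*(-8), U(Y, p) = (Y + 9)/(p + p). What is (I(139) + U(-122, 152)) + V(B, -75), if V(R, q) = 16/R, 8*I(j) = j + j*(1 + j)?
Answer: 743433/304 ≈ 2445.5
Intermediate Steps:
U(Y, p) = (9 + Y)/(2*p) (U(Y, p) = (9 + Y)/((2*p)) = (9 + Y)*(1/(2*p)) = (9 + Y)/(2*p))
B = -4 (B = -12 + 8 = -4)
I(j) = j/8 + j*(1 + j)/8 (I(j) = (j + j*(1 + j))/8 = j/8 + j*(1 + j)/8)
(I(139) + U(-122, 152)) + V(B, -75) = ((⅛)*139*(2 + 139) + (½)*(9 - 122)/152) + 16/(-4) = ((⅛)*139*141 + (½)*(1/152)*(-113)) + 16*(-¼) = (19599/8 - 113/304) - 4 = 744649/304 - 4 = 743433/304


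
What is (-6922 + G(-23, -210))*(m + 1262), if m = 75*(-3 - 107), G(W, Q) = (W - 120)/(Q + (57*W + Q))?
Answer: 83729090932/1731 ≈ 4.8370e+7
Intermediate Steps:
G(W, Q) = (-120 + W)/(2*Q + 57*W) (G(W, Q) = (-120 + W)/(Q + (Q + 57*W)) = (-120 + W)/(2*Q + 57*W))
m = -8250 (m = 75*(-110) = -8250)
(-6922 + G(-23, -210))*(m + 1262) = (-6922 + (-120 - 23)/(2*(-210) + 57*(-23)))*(-8250 + 1262) = (-6922 - 143/(-420 - 1311))*(-6988) = (-6922 - 143/(-1731))*(-6988) = (-6922 - 1/1731*(-143))*(-6988) = (-6922 + 143/1731)*(-6988) = -11981839/1731*(-6988) = 83729090932/1731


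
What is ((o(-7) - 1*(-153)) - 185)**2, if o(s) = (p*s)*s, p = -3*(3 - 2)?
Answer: 32041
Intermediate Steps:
p = -3 (p = -3*1 = -3)
o(s) = -3*s**2 (o(s) = (-3*s)*s = -3*s**2)
((o(-7) - 1*(-153)) - 185)**2 = ((-3*(-7)**2 - 1*(-153)) - 185)**2 = ((-3*49 + 153) - 185)**2 = ((-147 + 153) - 185)**2 = (6 - 185)**2 = (-179)**2 = 32041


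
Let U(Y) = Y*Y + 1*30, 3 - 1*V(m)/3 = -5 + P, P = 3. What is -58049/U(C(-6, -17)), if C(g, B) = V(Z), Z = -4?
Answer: -58049/255 ≈ -227.64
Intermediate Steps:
V(m) = 15 (V(m) = 9 - 3*(-5 + 3) = 9 - 3*(-2) = 9 + 6 = 15)
C(g, B) = 15
U(Y) = 30 + Y² (U(Y) = Y² + 30 = 30 + Y²)
-58049/U(C(-6, -17)) = -58049/(30 + 15²) = -58049/(30 + 225) = -58049/255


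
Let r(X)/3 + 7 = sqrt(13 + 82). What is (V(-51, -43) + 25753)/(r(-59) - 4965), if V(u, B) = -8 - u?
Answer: -14290984/2762149 - 25796*sqrt(95)/8286447 ≈ -5.2042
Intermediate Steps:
r(X) = -21 + 3*sqrt(95) (r(X) = -21 + 3*sqrt(13 + 82) = -21 + 3*sqrt(95))
(V(-51, -43) + 25753)/(r(-59) - 4965) = ((-8 - 1*(-51)) + 25753)/((-21 + 3*sqrt(95)) - 4965) = ((-8 + 51) + 25753)/(-4986 + 3*sqrt(95)) = (43 + 25753)/(-4986 + 3*sqrt(95)) = 25796/(-4986 + 3*sqrt(95))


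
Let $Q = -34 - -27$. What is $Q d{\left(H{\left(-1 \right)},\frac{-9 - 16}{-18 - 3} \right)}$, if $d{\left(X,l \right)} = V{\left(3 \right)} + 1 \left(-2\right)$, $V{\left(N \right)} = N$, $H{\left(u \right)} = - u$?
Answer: $-7$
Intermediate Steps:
$d{\left(X,l \right)} = 1$ ($d{\left(X,l \right)} = 3 + 1 \left(-2\right) = 3 - 2 = 1$)
$Q = -7$ ($Q = -34 + 27 = -7$)
$Q d{\left(H{\left(-1 \right)},\frac{-9 - 16}{-18 - 3} \right)} = \left(-7\right) 1 = -7$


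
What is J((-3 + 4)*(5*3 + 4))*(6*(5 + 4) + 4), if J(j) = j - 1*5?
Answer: 812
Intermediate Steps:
J(j) = -5 + j (J(j) = j - 5 = -5 + j)
J((-3 + 4)*(5*3 + 4))*(6*(5 + 4) + 4) = (-5 + (-3 + 4)*(5*3 + 4))*(6*(5 + 4) + 4) = (-5 + 1*(15 + 4))*(6*9 + 4) = (-5 + 1*19)*(54 + 4) = (-5 + 19)*58 = 14*58 = 812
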